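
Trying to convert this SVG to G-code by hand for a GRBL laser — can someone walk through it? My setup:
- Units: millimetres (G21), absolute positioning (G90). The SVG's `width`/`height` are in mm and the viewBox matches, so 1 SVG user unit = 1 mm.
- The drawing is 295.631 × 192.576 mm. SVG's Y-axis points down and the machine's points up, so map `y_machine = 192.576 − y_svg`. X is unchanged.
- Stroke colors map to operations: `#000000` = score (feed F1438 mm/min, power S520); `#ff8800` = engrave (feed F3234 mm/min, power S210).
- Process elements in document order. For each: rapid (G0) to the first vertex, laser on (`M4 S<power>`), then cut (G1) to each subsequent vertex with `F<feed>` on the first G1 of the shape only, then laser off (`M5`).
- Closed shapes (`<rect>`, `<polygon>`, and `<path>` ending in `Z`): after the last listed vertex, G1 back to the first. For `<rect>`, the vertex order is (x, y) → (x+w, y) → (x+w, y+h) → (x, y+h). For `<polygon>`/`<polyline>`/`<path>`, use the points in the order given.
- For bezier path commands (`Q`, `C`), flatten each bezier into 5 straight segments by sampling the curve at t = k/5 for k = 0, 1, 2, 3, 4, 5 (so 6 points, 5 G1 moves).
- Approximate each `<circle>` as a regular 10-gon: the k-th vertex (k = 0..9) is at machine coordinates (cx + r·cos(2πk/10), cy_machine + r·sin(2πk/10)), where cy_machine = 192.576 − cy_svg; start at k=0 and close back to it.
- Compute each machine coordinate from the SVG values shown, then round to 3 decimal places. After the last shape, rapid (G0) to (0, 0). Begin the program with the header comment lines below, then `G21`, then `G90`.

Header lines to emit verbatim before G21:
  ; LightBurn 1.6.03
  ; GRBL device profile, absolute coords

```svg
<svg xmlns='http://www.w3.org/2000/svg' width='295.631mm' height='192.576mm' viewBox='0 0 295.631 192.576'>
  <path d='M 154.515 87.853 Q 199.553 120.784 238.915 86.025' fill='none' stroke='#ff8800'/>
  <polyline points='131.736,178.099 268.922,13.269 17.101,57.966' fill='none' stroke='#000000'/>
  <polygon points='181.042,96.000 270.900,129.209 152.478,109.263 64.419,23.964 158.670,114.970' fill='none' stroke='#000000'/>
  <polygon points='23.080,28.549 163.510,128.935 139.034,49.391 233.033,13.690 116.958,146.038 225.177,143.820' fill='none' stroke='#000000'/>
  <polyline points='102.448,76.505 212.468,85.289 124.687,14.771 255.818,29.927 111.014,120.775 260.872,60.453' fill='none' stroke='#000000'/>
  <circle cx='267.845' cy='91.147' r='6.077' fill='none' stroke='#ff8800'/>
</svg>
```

1 u = 1 mm; y_m = 192.576 − y.

[1] `<path>` quadratic bezier, #ff8800→engrave S210 F3234: (154.515,104.723) → (172.303,94.258) → (189.637,89.209) → (206.517,89.574) → (222.943,95.355) → (238.915,106.551)

[2] `<polyline>` open polyline, #000000→score S520 F1438: (131.736,14.477) → (268.922,179.307) → (17.101,134.610)

[3] `<polygon>` closed polygon, #000000→score S520 F1438: (181.042,96.576) → (270.900,63.367) → (152.478,83.313) → (64.419,168.612) → (158.670,77.606) → (181.042,96.576) (closed)

[4] `<polygon>` closed polygon, #000000→score S520 F1438: (23.080,164.027) → (163.510,63.641) → (139.034,143.185) → (233.033,178.886) → (116.958,46.538) → (225.177,48.756) → (23.080,164.027) (closed)

[5] `<polyline>` open polyline, #000000→score S520 F1438: (102.448,116.071) → (212.468,107.287) → (124.687,177.805) → (255.818,162.649) → (111.014,71.801) → (260.872,132.123)

[6] `<circle>` circle, #ff8800→engrave S210 F3234: (273.922,101.429) → (272.761,105.001) → (269.723,107.209) → (265.967,107.209) → (262.929,105.001) → (261.768,101.429) → (262.929,97.857) → (265.967,95.649) → (269.723,95.649) → (272.761,97.857) → (273.922,101.429) (closed)

; LightBurn 1.6.03
; GRBL device profile, absolute coords
G21
G90
G0 X154.515 Y104.723
M4 S210
G1 X172.303 Y94.258 F3234
G1 X189.637 Y89.209
G1 X206.517 Y89.574
G1 X222.943 Y95.355
G1 X238.915 Y106.551
M5
G0 X131.736 Y14.477
M4 S520
G1 X268.922 Y179.307 F1438
G1 X17.101 Y134.610
M5
G0 X181.042 Y96.576
M4 S520
G1 X270.900 Y63.367 F1438
G1 X152.478 Y83.313
G1 X64.419 Y168.612
G1 X158.670 Y77.606
G1 X181.042 Y96.576
M5
G0 X23.080 Y164.027
M4 S520
G1 X163.510 Y63.641 F1438
G1 X139.034 Y143.185
G1 X233.033 Y178.886
G1 X116.958 Y46.538
G1 X225.177 Y48.756
G1 X23.080 Y164.027
M5
G0 X102.448 Y116.071
M4 S520
G1 X212.468 Y107.287 F1438
G1 X124.687 Y177.805
G1 X255.818 Y162.649
G1 X111.014 Y71.801
G1 X260.872 Y132.123
M5
G0 X273.922 Y101.429
M4 S210
G1 X272.761 Y105.001 F3234
G1 X269.723 Y107.209
G1 X265.967 Y107.209
G1 X262.929 Y105.001
G1 X261.768 Y101.429
G1 X262.929 Y97.857
G1 X265.967 Y95.649
G1 X269.723 Y95.649
G1 X272.761 Y97.857
G1 X273.922 Y101.429
M5
G0 X0.000 Y0.000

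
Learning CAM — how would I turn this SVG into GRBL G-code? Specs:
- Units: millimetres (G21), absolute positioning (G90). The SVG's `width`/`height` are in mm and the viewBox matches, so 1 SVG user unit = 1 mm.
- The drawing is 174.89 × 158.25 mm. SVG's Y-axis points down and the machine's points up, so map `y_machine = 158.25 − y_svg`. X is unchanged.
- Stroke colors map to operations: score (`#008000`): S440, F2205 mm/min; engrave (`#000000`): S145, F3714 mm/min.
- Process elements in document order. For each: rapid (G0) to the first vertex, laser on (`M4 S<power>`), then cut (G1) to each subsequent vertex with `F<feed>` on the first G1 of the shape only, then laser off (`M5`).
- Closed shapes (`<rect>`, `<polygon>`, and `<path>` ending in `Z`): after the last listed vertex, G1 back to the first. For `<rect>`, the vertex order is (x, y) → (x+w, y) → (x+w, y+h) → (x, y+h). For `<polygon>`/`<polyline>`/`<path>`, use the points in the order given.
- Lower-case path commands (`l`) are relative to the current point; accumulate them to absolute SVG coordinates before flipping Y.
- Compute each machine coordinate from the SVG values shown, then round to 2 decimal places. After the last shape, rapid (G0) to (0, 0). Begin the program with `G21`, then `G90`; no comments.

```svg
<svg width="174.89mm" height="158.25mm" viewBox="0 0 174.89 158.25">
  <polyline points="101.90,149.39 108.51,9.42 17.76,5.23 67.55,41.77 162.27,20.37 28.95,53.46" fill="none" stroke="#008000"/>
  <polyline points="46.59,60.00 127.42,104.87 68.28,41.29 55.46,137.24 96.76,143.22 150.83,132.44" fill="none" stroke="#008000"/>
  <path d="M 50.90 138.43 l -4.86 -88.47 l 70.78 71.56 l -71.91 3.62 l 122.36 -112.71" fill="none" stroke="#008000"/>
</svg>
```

G21
G90
G0 X101.90 Y8.86
M4 S440
G1 X108.51 Y148.83 F2205
G1 X17.76 Y153.02
G1 X67.55 Y116.48
G1 X162.27 Y137.88
G1 X28.95 Y104.79
M5
G0 X46.59 Y98.25
M4 S440
G1 X127.42 Y53.38 F2205
G1 X68.28 Y116.96
G1 X55.46 Y21.01
G1 X96.76 Y15.03
G1 X150.83 Y25.81
M5
G0 X50.90 Y19.82
M4 S440
G1 X46.04 Y108.29 F2205
G1 X116.82 Y36.73
G1 X44.91 Y33.11
G1 X167.27 Y145.82
M5
G0 X0.00 Y0.00

1 u = 1 mm; y_m = 158.25 − y.

[1] `<polyline>` open polyline, #008000→score S440 F2205: (101.90,8.86) → (108.51,148.83) → (17.76,153.02) → (67.55,116.48) → (162.27,137.88) → (28.95,104.79)

[2] `<polyline>` open polyline, #008000→score S440 F2205: (46.59,98.25) → (127.42,53.38) → (68.28,116.96) → (55.46,21.01) → (96.76,15.03) → (150.83,25.81)

[3] `<path>` open polyline, #008000→score S440 F2205: (50.90,19.82) → (46.04,108.29) → (116.82,36.73) → (44.91,33.11) → (167.27,145.82)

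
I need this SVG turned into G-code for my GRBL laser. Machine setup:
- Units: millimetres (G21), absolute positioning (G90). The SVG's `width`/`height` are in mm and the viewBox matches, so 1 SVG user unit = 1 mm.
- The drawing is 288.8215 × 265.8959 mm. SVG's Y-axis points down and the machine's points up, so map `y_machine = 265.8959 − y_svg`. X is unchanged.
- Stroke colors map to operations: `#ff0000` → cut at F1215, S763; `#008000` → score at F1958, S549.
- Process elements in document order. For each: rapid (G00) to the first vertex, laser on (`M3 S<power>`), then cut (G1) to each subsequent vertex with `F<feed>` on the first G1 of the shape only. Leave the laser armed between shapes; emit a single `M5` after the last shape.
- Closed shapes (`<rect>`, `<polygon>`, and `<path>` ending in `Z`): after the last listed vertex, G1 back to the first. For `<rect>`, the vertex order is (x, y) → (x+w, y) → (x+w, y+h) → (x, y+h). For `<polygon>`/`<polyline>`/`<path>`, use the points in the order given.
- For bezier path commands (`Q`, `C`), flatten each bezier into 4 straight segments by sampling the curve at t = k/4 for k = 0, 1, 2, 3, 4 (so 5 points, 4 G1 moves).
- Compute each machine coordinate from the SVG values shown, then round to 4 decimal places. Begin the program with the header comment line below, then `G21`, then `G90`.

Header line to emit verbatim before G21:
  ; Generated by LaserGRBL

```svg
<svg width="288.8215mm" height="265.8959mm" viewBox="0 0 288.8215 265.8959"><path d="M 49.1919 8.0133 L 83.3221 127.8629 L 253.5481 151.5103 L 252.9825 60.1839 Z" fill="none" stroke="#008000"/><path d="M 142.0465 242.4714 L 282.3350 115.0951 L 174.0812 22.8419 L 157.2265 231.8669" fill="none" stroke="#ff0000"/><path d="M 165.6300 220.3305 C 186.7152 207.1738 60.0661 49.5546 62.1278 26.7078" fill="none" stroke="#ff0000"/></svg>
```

; Generated by LaserGRBL
G21
G90
G00 X49.1919 Y257.8826
M3 S549
G1 X83.3221 Y138.0330 F1958
G1 X253.5481 Y114.3856
G1 X252.9825 Y205.7120
G1 X49.1919 Y257.8826
G00 X142.0465 Y23.4245
M3 S763
G1 X282.3350 Y150.8008 F1215
G1 X174.0812 Y243.0540
G1 X157.2265 Y34.0290
G00 X165.6300 Y45.5654
M3 S763
G1 X158.0632 Y78.1566 F1215
G1 X121.0127 Y138.7430
G1 X80.3953 Y201.1462
G1 X62.1278 Y239.1881
M5

1 u = 1 mm; y_m = 265.8959 − y.

[1] `<path>` closed polygon, #008000→score S549 F1958: (49.1919,257.8826) → (83.3221,138.0330) → (253.5481,114.3856) → (252.9825,205.7120) → (49.1919,257.8826) (closed)

[2] `<path>` open polyline, #ff0000→cut S763 F1215: (142.0465,23.4245) → (282.3350,150.8008) → (174.0812,243.0540) → (157.2265,34.0290)

[3] `<path>` cubic bezier, #ff0000→cut S763 F1215: (165.6300,45.5654) → (158.0632,78.1566) → (121.0127,138.7430) → (80.3953,201.1462) → (62.1278,239.1881)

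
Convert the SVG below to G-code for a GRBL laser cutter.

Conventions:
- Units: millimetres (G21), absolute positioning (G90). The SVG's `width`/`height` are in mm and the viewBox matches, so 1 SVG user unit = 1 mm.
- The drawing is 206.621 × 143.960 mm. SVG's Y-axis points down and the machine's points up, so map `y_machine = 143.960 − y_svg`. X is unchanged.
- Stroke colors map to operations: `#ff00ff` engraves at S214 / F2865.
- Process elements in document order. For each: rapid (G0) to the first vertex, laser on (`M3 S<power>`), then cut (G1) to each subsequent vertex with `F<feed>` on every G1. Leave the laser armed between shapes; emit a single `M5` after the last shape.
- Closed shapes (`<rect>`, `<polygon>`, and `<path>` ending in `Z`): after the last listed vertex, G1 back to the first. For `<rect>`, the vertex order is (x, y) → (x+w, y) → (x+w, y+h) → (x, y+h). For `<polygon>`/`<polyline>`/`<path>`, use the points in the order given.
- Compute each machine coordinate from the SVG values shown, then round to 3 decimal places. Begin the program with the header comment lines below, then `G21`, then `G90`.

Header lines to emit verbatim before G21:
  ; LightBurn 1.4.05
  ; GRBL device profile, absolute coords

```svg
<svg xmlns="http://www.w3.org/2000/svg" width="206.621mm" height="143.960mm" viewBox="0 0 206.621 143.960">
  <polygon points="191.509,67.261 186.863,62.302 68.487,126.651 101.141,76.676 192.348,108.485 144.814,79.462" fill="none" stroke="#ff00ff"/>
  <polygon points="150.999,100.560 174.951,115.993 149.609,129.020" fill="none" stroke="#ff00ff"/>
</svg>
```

; LightBurn 1.4.05
; GRBL device profile, absolute coords
G21
G90
G0 X191.509 Y76.699
M3 S214
G1 X186.863 Y81.658 F2865
G1 X68.487 Y17.309 F2865
G1 X101.141 Y67.284 F2865
G1 X192.348 Y35.475 F2865
G1 X144.814 Y64.498 F2865
G1 X191.509 Y76.699 F2865
G0 X150.999 Y43.400
M3 S214
G1 X174.951 Y27.967 F2865
G1 X149.609 Y14.940 F2865
G1 X150.999 Y43.400 F2865
M5

1 u = 1 mm; y_m = 143.960 − y.

[1] `<polygon>` closed polygon, #ff00ff→engrave S214 F2865: (191.509,76.699) → (186.863,81.658) → (68.487,17.309) → (101.141,67.284) → (192.348,35.475) → (144.814,64.498) → (191.509,76.699) (closed)

[2] `<polygon>` regular polygon, #ff00ff→engrave S214 F2865: (150.999,43.400) → (174.951,27.967) → (149.609,14.940) → (150.999,43.400) (closed)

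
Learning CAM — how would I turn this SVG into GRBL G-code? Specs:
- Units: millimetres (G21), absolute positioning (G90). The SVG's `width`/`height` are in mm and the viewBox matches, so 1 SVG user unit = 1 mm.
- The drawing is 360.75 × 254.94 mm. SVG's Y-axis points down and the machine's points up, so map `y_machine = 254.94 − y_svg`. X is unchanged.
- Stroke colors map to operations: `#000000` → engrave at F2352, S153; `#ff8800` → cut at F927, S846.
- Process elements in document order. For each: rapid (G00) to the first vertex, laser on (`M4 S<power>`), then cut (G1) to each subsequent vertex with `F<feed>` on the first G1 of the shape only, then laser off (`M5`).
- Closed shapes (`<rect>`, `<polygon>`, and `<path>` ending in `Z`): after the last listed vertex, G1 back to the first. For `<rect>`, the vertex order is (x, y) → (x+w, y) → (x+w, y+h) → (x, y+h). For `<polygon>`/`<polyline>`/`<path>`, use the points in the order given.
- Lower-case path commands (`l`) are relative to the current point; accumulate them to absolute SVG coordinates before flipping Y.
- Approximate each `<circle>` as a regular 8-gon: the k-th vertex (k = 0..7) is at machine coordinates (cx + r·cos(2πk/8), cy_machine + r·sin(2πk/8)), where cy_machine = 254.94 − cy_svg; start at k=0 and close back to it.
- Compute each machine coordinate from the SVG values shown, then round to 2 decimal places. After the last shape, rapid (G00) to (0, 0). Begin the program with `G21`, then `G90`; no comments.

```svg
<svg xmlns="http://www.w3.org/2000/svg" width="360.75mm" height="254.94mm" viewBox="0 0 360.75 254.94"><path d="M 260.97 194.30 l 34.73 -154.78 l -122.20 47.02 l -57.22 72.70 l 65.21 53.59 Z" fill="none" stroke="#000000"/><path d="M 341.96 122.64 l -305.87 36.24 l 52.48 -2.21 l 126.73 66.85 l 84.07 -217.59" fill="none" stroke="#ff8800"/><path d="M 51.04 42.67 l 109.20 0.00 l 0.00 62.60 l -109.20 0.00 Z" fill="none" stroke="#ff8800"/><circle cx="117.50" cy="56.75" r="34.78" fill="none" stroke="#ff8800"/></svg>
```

G21
G90
G00 X260.97 Y60.64
M4 S153
G1 X295.70 Y215.42 F2352
G1 X173.50 Y168.40
G1 X116.28 Y95.70
G1 X181.49 Y42.11
G1 X260.97 Y60.64
M5
G00 X341.96 Y132.30
M4 S846
G1 X36.09 Y96.06 F927
G1 X88.57 Y98.27
G1 X215.30 Y31.42
G1 X299.37 Y249.01
M5
G00 X51.04 Y212.27
M4 S846
G1 X160.24 Y212.27 F927
G1 X160.24 Y149.67
G1 X51.04 Y149.67
G1 X51.04 Y212.27
M5
G00 X152.28 Y198.19
M4 S846
G1 X142.09 Y222.78 F927
G1 X117.50 Y232.97
G1 X92.91 Y222.78
G1 X82.72 Y198.19
G1 X92.91 Y173.60
G1 X117.50 Y163.41
G1 X142.09 Y173.60
G1 X152.28 Y198.19
M5
G00 X0.00 Y0.00

viewBox `0 0 360.75 254.94` with mm width/height → 1 unit = 1 mm. Flip: y_m = 254.94 − y_svg.

**Shape 1** — `<path>` closed polygon, stroke `#000000` → engrave (S153, F2352). Machine vertices: (260.97,60.64) → (295.70,215.42) → (173.50,168.40) → (116.28,95.70) → (181.49,42.11) → (260.97,60.64). Closed: final G1 returns to the first vertex.

**Shape 2** — `<path>` open polyline, stroke `#ff8800` → cut (S846, F927). Machine vertices: (341.96,132.30) → (36.09,96.06) → (88.57,98.27) → (215.30,31.42) → (299.37,249.01). Open path.

**Shape 3** — `<path>` rectangle, stroke `#ff8800` → cut (S846, F927). Machine vertices: (51.04,212.27) → (160.24,212.27) → (160.24,149.67) → (51.04,149.67) → (51.04,212.27). Closed: final G1 returns to the first vertex.

**Shape 4** — `<circle>` circle, stroke `#ff8800` → cut (S846, F927). Machine vertices: (152.28,198.19) → (142.09,222.78) → (117.50,232.97) → (92.91,222.78) → (82.72,198.19) → (92.91,173.60) → (117.50,163.41) → (142.09,173.60) → (152.28,198.19). Closed: final G1 returns to the first vertex.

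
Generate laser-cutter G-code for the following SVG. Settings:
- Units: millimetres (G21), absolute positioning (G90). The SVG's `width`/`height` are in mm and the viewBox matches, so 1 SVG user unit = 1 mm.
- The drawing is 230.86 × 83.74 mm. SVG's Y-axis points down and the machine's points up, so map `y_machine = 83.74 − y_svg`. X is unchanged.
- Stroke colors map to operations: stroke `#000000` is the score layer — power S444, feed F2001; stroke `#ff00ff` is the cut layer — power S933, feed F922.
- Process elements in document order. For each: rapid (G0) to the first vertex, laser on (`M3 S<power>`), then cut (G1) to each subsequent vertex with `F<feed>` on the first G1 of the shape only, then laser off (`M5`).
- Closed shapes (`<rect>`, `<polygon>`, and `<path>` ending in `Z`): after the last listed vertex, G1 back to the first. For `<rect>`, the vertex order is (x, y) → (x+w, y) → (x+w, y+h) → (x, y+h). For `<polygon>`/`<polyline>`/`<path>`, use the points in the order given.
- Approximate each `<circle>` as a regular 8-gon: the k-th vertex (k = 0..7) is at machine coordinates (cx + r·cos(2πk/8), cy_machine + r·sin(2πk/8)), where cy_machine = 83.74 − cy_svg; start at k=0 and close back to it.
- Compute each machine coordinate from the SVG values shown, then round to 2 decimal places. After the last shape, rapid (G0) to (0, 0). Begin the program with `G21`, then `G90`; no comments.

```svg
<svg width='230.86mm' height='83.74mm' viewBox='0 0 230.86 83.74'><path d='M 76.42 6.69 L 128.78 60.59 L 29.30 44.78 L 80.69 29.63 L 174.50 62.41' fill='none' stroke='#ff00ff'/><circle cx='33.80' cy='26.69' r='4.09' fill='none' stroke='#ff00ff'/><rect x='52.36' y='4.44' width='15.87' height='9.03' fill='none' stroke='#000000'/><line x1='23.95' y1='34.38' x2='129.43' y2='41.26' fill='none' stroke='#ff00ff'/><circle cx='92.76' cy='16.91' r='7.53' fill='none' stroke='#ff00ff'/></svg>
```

G21
G90
G0 X76.42 Y77.05
M3 S933
G1 X128.78 Y23.15 F922
G1 X29.30 Y38.96
G1 X80.69 Y54.11
G1 X174.50 Y21.33
M5
G0 X37.89 Y57.05
M3 S933
G1 X36.69 Y59.94 F922
G1 X33.80 Y61.14
G1 X30.91 Y59.94
G1 X29.71 Y57.05
G1 X30.91 Y54.16
G1 X33.80 Y52.96
G1 X36.69 Y54.16
G1 X37.89 Y57.05
M5
G0 X52.36 Y79.30
M3 S444
G1 X68.23 Y79.30 F2001
G1 X68.23 Y70.27
G1 X52.36 Y70.27
G1 X52.36 Y79.30
M5
G0 X23.95 Y49.36
M3 S933
G1 X129.43 Y42.48 F922
M5
G0 X100.29 Y66.83
M3 S933
G1 X98.08 Y72.15 F922
G1 X92.76 Y74.36
G1 X87.44 Y72.15
G1 X85.23 Y66.83
G1 X87.44 Y61.51
G1 X92.76 Y59.30
G1 X98.08 Y61.51
G1 X100.29 Y66.83
M5
G0 X0.00 Y0.00

viewBox `0 0 230.86 83.74` with mm width/height → 1 unit = 1 mm. Flip: y_m = 83.74 − y_svg.

**Shape 1** — `<path>` open polyline, stroke `#ff00ff` → cut (S933, F922). Machine vertices: (76.42,77.05) → (128.78,23.15) → (29.30,38.96) → (80.69,54.11) → (174.50,21.33). Open path.

**Shape 2** — `<circle>` circle, stroke `#ff00ff` → cut (S933, F922). Machine vertices: (37.89,57.05) → (36.69,59.94) → (33.80,61.14) → (30.91,59.94) → (29.71,57.05) → (30.91,54.16) → (33.80,52.96) → (36.69,54.16) → (37.89,57.05). Closed: final G1 returns to the first vertex.

**Shape 3** — `<rect>` rectangle, stroke `#000000` → score (S444, F2001). Machine vertices: (52.36,79.30) → (68.23,79.30) → (68.23,70.27) → (52.36,70.27) → (52.36,79.30). Closed: final G1 returns to the first vertex.

**Shape 4** — `<line>` line segment, stroke `#ff00ff` → cut (S933, F922). Machine vertices: (23.95,49.36) → (129.43,42.48). Open path.

**Shape 5** — `<circle>` circle, stroke `#ff00ff` → cut (S933, F922). Machine vertices: (100.29,66.83) → (98.08,72.15) → (92.76,74.36) → (87.44,72.15) → (85.23,66.83) → (87.44,61.51) → (92.76,59.30) → (98.08,61.51) → (100.29,66.83). Closed: final G1 returns to the first vertex.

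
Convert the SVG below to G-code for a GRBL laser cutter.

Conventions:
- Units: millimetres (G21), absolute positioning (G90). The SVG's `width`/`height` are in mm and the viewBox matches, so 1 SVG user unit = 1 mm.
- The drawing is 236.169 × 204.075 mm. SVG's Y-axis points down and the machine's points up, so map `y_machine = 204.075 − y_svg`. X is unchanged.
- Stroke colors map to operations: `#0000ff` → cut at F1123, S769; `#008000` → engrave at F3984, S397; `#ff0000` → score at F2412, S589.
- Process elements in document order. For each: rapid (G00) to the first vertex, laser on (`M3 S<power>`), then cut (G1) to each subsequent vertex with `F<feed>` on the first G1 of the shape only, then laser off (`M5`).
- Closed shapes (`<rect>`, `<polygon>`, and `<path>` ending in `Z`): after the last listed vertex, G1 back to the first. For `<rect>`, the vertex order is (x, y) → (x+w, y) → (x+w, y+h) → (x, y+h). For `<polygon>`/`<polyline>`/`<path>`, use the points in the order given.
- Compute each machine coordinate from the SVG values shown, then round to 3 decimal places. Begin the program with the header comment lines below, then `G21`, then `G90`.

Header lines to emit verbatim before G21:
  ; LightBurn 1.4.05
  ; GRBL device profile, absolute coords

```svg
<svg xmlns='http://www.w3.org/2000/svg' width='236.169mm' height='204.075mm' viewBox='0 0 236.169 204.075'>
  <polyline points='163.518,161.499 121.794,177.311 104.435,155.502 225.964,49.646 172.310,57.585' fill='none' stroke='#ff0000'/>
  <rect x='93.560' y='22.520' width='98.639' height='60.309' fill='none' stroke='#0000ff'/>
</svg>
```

; LightBurn 1.4.05
; GRBL device profile, absolute coords
G21
G90
G00 X163.518 Y42.576
M3 S589
G1 X121.794 Y26.764 F2412
G1 X104.435 Y48.573
G1 X225.964 Y154.429
G1 X172.310 Y146.490
M5
G00 X93.560 Y181.555
M3 S769
G1 X192.199 Y181.555 F1123
G1 X192.199 Y121.246
G1 X93.560 Y121.246
G1 X93.560 Y181.555
M5

1 u = 1 mm; y_m = 204.075 − y.

[1] `<polyline>` open polyline, #ff0000→score S589 F2412: (163.518,42.576) → (121.794,26.764) → (104.435,48.573) → (225.964,154.429) → (172.310,146.490)

[2] `<rect>` rectangle, #0000ff→cut S769 F1123: (93.560,181.555) → (192.199,181.555) → (192.199,121.246) → (93.560,121.246) → (93.560,181.555) (closed)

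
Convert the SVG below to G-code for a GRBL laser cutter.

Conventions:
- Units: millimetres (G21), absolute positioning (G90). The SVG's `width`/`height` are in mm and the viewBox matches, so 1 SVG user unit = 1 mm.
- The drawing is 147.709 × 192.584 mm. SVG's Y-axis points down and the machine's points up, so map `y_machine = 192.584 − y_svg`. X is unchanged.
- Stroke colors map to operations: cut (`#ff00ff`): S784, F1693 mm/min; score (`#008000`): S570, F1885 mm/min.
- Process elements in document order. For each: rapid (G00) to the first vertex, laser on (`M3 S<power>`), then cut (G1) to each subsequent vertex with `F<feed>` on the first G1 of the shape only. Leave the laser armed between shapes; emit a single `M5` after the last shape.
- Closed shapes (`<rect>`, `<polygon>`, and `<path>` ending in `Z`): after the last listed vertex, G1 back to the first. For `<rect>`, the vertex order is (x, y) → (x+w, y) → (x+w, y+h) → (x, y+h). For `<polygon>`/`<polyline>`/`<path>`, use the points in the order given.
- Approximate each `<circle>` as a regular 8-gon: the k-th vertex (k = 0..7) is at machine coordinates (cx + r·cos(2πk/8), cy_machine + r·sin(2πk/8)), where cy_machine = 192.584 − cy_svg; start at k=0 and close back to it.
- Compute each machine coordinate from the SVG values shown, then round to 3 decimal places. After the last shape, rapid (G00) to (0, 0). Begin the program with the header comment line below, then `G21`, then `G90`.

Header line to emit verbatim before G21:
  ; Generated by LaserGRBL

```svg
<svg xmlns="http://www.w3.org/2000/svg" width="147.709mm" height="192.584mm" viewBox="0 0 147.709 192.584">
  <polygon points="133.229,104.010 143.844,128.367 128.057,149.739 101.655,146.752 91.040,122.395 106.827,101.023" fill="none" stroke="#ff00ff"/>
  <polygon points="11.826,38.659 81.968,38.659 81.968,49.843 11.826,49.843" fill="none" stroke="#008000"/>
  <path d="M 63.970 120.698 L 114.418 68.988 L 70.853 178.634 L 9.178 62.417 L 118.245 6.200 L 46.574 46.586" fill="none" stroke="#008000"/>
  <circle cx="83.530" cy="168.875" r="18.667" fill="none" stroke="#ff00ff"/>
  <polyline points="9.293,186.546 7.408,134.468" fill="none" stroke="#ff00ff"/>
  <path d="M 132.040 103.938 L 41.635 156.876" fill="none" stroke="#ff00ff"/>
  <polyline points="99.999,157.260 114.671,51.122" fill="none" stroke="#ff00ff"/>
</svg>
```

; Generated by LaserGRBL
G21
G90
G00 X133.229 Y88.574
M3 S784
G1 X143.844 Y64.217 F1693
G1 X128.057 Y42.845
G1 X101.655 Y45.832
G1 X91.040 Y70.189
G1 X106.827 Y91.561
G1 X133.229 Y88.574
G00 X11.826 Y153.925
M3 S570
G1 X81.968 Y153.925 F1885
G1 X81.968 Y142.741
G1 X11.826 Y142.741
G1 X11.826 Y153.925
G00 X63.970 Y71.886
M3 S570
G1 X114.418 Y123.596 F1885
G1 X70.853 Y13.950
G1 X9.178 Y130.167
G1 X118.245 Y186.384
G1 X46.574 Y145.998
G00 X102.197 Y23.709
M3 S784
G1 X96.730 Y36.909 F1693
G1 X83.530 Y42.376
G1 X70.330 Y36.909
G1 X64.863 Y23.709
G1 X70.330 Y10.509
G1 X83.530 Y5.042
G1 X96.730 Y10.509
G1 X102.197 Y23.709
G00 X9.293 Y6.038
M3 S784
G1 X7.408 Y58.116 F1693
G00 X132.040 Y88.646
M3 S784
G1 X41.635 Y35.708 F1693
G00 X99.999 Y35.324
M3 S784
G1 X114.671 Y141.462 F1693
M5
G00 X0.000 Y0.000

viewBox `0 0 147.709 192.584` with mm width/height → 1 unit = 1 mm. Flip: y_m = 192.584 − y_svg.

**Shape 1** — `<polygon>` regular polygon, stroke `#ff00ff` → cut (S784, F1693). Machine vertices: (133.229,88.574) → (143.844,64.217) → (128.057,42.845) → (101.655,45.832) → (91.040,70.189) → (106.827,91.561) → (133.229,88.574). Closed: final G1 returns to the first vertex.

**Shape 2** — `<polygon>` rectangle, stroke `#008000` → score (S570, F1885). Machine vertices: (11.826,153.925) → (81.968,153.925) → (81.968,142.741) → (11.826,142.741) → (11.826,153.925). Closed: final G1 returns to the first vertex.

**Shape 3** — `<path>` open polyline, stroke `#008000` → score (S570, F1885). Machine vertices: (63.970,71.886) → (114.418,123.596) → (70.853,13.950) → (9.178,130.167) → (118.245,186.384) → (46.574,145.998). Open path.

**Shape 4** — `<circle>` circle, stroke `#ff00ff` → cut (S784, F1693). Machine vertices: (102.197,23.709) → (96.730,36.909) → (83.530,42.376) → (70.330,36.909) → (64.863,23.709) → (70.330,10.509) → (83.530,5.042) → (96.730,10.509) → (102.197,23.709). Closed: final G1 returns to the first vertex.

**Shape 5** — `<polyline>` line segment, stroke `#ff00ff` → cut (S784, F1693). Machine vertices: (9.293,6.038) → (7.408,58.116). Open path.

**Shape 6** — `<path>` line segment, stroke `#ff00ff` → cut (S784, F1693). Machine vertices: (132.040,88.646) → (41.635,35.708). Open path.

**Shape 7** — `<polyline>` line segment, stroke `#ff00ff` → cut (S784, F1693). Machine vertices: (99.999,35.324) → (114.671,141.462). Open path.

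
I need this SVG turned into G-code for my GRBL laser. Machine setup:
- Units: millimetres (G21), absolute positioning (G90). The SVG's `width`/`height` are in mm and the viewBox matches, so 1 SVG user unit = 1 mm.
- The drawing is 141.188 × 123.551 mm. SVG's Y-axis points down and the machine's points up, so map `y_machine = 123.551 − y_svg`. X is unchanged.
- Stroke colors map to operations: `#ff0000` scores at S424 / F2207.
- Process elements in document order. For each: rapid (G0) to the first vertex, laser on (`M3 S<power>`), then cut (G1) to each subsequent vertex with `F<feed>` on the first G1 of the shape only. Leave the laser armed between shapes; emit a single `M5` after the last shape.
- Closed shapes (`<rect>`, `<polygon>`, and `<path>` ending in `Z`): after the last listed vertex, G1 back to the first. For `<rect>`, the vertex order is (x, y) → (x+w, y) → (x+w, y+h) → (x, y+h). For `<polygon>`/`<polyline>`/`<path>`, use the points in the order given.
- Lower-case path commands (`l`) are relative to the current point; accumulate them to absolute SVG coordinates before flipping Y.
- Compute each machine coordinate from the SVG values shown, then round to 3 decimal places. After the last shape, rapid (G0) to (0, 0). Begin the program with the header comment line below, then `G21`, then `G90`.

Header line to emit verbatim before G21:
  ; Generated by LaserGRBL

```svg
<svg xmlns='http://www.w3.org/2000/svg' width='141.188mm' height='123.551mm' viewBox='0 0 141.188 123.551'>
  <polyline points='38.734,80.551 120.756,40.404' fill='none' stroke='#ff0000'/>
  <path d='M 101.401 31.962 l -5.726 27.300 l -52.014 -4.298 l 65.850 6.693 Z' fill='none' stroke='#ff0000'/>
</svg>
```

; Generated by LaserGRBL
G21
G90
G0 X38.734 Y43.000
M3 S424
G1 X120.756 Y83.147 F2207
G0 X101.401 Y91.589
M3 S424
G1 X95.675 Y64.289 F2207
G1 X43.661 Y68.587
G1 X109.511 Y61.894
G1 X101.401 Y91.589
M5
G0 X0.000 Y0.000

1 u = 1 mm; y_m = 123.551 − y.

[1] `<polyline>` line segment, #ff0000→score S424 F2207: (38.734,43.000) → (120.756,83.147)

[2] `<path>` closed polygon, #ff0000→score S424 F2207: (101.401,91.589) → (95.675,64.289) → (43.661,68.587) → (109.511,61.894) → (101.401,91.589) (closed)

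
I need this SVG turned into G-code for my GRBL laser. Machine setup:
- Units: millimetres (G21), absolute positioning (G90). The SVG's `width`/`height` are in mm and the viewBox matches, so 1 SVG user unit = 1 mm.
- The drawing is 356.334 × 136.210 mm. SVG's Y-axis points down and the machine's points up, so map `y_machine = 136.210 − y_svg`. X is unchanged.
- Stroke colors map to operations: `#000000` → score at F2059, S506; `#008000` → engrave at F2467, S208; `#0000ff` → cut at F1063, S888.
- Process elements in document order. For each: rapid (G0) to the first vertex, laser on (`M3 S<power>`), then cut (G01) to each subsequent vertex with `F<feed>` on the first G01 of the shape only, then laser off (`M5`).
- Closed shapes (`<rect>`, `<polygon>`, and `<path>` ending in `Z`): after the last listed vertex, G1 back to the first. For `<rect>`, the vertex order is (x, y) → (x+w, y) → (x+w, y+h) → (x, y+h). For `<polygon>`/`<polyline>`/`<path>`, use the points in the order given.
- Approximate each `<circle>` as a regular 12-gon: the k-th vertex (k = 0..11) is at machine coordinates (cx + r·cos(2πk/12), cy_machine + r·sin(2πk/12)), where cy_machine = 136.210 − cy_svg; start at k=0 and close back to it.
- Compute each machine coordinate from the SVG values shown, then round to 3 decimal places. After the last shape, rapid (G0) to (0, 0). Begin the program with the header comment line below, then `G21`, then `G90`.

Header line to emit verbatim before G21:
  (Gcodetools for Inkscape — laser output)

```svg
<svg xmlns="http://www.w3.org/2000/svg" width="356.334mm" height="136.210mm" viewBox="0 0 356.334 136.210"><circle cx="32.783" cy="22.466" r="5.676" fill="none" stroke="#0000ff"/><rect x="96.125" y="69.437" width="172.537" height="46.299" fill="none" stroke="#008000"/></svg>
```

viewBox `0 0 356.334 136.210` with mm width/height → 1 unit = 1 mm. Flip: y_m = 136.210 − y_svg.

**Shape 1** — `<circle>` circle, stroke `#0000ff` → cut (S888, F1063). Machine vertices: (38.459,113.744) → (37.699,116.582) → (35.621,118.660) → (32.783,119.420) → (29.945,118.660) → (27.867,116.582) → (27.107,113.744) → (27.867,110.906) → (29.945,108.828) → (32.783,108.068) → (35.621,108.828) → (37.699,110.906) → (38.459,113.744). Closed: final G1 returns to the first vertex.

**Shape 2** — `<rect>` rectangle, stroke `#008000` → engrave (S208, F2467). Machine vertices: (96.125,66.773) → (268.662,66.773) → (268.662,20.474) → (96.125,20.474) → (96.125,66.773). Closed: final G1 returns to the first vertex.

(Gcodetools for Inkscape — laser output)
G21
G90
G0 X38.459 Y113.744
M3 S888
G01 X37.699 Y116.582 F1063
G01 X35.621 Y118.660
G01 X32.783 Y119.420
G01 X29.945 Y118.660
G01 X27.867 Y116.582
G01 X27.107 Y113.744
G01 X27.867 Y110.906
G01 X29.945 Y108.828
G01 X32.783 Y108.068
G01 X35.621 Y108.828
G01 X37.699 Y110.906
G01 X38.459 Y113.744
M5
G0 X96.125 Y66.773
M3 S208
G01 X268.662 Y66.773 F2467
G01 X268.662 Y20.474
G01 X96.125 Y20.474
G01 X96.125 Y66.773
M5
G0 X0.000 Y0.000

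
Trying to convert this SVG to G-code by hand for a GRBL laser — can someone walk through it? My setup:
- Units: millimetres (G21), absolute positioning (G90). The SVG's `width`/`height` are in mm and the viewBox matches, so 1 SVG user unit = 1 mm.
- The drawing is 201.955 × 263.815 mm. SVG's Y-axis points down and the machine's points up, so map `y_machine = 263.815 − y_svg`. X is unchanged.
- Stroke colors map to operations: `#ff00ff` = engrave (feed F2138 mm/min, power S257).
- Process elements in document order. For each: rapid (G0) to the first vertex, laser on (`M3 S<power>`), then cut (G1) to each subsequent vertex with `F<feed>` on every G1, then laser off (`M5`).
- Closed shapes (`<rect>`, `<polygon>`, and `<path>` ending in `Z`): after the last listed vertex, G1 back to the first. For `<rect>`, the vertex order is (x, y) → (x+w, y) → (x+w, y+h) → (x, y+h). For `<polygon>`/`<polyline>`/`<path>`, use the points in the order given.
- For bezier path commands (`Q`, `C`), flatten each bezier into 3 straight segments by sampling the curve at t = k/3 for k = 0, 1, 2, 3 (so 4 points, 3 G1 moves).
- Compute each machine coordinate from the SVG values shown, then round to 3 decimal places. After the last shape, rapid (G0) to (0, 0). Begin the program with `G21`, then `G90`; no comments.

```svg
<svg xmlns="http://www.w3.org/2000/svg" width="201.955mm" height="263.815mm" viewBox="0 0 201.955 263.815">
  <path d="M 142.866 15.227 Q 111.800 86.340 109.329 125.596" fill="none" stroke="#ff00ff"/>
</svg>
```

G21
G90
G0 X142.866 Y248.588
M3 S257
G1 X125.333 Y204.719 F2138
G1 X114.154 Y167.929 F2138
G1 X109.329 Y138.219 F2138
M5
G0 X0.000 Y0.000

viewBox `0 0 201.955 263.815` with mm width/height → 1 unit = 1 mm. Flip: y_m = 263.815 − y_svg.

**Shape 1** — `<path>` quadratic bezier, stroke `#ff00ff` → engrave (S257, F2138). Control points (SVG): P0=(142.866,15.227), P1=(111.800,86.340), P2=(109.329,125.596); sampled at t=k/3. Machine vertices: (142.866,248.588) → (125.333,204.719) → (114.154,167.929) → (109.329,138.219). Open path.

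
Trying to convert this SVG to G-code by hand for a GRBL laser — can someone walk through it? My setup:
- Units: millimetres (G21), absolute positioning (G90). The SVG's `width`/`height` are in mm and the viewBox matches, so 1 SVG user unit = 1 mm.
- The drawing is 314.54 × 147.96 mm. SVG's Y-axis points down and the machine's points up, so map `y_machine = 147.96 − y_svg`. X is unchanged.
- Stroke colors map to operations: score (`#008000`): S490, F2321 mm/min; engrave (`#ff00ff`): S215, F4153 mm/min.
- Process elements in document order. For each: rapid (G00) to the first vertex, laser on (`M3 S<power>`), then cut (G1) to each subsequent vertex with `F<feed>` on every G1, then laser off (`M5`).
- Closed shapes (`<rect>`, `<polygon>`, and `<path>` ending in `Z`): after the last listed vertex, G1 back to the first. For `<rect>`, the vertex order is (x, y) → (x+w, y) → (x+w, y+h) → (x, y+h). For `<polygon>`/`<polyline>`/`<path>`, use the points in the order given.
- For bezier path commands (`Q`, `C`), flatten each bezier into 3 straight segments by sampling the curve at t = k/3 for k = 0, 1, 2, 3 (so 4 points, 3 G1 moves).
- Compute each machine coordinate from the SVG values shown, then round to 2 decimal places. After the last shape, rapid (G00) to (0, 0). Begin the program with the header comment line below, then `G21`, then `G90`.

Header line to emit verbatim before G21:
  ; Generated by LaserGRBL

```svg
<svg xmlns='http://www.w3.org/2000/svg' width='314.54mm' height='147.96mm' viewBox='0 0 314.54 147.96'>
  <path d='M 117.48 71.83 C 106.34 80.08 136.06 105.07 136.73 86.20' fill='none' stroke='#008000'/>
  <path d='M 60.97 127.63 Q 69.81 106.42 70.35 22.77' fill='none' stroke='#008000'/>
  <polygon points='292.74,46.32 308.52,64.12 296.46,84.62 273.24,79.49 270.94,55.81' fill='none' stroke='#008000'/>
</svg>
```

; Generated by LaserGRBL
G21
G90
G00 X117.48 Y76.13
M3 S490
G1 X117.37 Y64.54 F2321
G1 X128.97 Y55.27 F2321
G1 X136.73 Y61.76 F2321
M5
G00 X60.97 Y20.33
M3 S490
G1 X65.94 Y41.41 F2321
G1 X69.07 Y76.36 F2321
G1 X70.35 Y125.19 F2321
M5
G00 X292.74 Y101.64
M3 S490
G1 X308.52 Y83.84 F2321
G1 X296.46 Y63.34 F2321
G1 X273.24 Y68.47 F2321
G1 X270.94 Y92.15 F2321
G1 X292.74 Y101.64 F2321
M5
G00 X0.00 Y0.00

viewBox `0 0 314.54 147.96` with mm width/height → 1 unit = 1 mm. Flip: y_m = 147.96 − y_svg.

**Shape 1** — `<path>` cubic bezier, stroke `#008000` → score (S490, F2321). Control points (SVG): P0=(117.48,71.83), P1=(106.34,80.08), P2=(136.06,105.07), P3=(136.73,86.20); sampled at t=k/3. Machine vertices: (117.48,76.13) → (117.37,64.54) → (128.97,55.27) → (136.73,61.76). Open path.

**Shape 2** — `<path>` quadratic bezier, stroke `#008000` → score (S490, F2321). Control points (SVG): P0=(60.97,127.63), P1=(69.81,106.42), P2=(70.35,22.77); sampled at t=k/3. Machine vertices: (60.97,20.33) → (65.94,41.41) → (69.07,76.36) → (70.35,125.19). Open path.

**Shape 3** — `<polygon>` regular polygon, stroke `#008000` → score (S490, F2321). Machine vertices: (292.74,101.64) → (308.52,83.84) → (296.46,63.34) → (273.24,68.47) → (270.94,92.15) → (292.74,101.64). Closed: final G1 returns to the first vertex.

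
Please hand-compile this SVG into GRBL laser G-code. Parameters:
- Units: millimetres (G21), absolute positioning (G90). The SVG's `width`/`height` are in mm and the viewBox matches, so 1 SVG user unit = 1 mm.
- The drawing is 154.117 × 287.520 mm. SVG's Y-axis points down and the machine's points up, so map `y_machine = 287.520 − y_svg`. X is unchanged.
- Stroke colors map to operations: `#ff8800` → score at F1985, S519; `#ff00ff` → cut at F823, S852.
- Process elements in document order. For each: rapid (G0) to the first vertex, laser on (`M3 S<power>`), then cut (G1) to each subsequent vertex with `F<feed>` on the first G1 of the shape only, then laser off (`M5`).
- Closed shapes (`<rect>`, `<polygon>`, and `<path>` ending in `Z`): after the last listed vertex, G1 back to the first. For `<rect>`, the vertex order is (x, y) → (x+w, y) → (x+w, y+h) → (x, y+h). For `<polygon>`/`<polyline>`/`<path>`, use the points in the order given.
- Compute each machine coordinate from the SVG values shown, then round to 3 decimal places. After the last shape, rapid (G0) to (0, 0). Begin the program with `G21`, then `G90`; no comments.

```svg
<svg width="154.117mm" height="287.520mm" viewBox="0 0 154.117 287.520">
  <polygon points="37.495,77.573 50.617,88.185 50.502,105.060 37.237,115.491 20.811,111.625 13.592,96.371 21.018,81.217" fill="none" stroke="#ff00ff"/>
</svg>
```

1 u = 1 mm; y_m = 287.520 − y.

[1] `<polygon>` regular polygon, #ff00ff→cut S852 F823: (37.495,209.947) → (50.617,199.335) → (50.502,182.460) → (37.237,172.029) → (20.811,175.895) → (13.592,191.149) → (21.018,206.303) → (37.495,209.947) (closed)

G21
G90
G0 X37.495 Y209.947
M3 S852
G1 X50.617 Y199.335 F823
G1 X50.502 Y182.460
G1 X37.237 Y172.029
G1 X20.811 Y175.895
G1 X13.592 Y191.149
G1 X21.018 Y206.303
G1 X37.495 Y209.947
M5
G0 X0.000 Y0.000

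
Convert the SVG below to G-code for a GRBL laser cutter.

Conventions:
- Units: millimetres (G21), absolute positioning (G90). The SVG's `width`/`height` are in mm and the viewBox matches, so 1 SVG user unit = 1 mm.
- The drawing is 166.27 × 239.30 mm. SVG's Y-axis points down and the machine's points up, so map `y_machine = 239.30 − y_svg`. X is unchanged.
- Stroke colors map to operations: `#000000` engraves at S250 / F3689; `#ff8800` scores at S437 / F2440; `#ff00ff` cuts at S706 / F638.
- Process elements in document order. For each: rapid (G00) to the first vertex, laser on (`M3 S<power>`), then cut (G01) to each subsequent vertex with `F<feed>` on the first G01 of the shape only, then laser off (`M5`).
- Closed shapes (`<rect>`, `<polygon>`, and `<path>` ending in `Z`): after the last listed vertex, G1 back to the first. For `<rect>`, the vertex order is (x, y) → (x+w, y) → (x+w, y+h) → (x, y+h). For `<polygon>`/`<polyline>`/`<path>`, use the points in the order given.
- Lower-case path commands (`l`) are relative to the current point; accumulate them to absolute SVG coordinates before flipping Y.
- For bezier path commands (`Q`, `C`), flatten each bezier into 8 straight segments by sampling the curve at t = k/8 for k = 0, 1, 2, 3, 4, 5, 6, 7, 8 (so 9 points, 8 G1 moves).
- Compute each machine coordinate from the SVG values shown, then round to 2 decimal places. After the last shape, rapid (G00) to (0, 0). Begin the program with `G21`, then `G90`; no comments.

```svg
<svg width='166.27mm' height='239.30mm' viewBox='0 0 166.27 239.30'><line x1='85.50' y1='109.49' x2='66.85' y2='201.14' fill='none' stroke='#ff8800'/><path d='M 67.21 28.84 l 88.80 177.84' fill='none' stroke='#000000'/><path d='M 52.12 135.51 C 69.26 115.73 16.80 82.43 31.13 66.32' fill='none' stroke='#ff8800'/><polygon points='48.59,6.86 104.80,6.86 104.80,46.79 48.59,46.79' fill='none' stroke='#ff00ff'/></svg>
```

1 u = 1 mm; y_m = 239.30 − y.

[1] `<line>` line segment, #ff8800→score S437 F2440: (85.50,129.81) → (66.85,38.16)

[2] `<path>` line segment, #000000→engrave S250 F3689: (67.21,210.46) → (156.01,32.62)

[3] `<path>` cubic bezier, #ff8800→score S437 F2440: (52.12,103.79) → (55.55,111.78) → (54.06,120.68) → (49.23,130.13) → (42.68,139.76) → (35.99,149.22) → (30.77,158.15) → (28.62,166.19) → (31.13,172.98)

[4] `<polygon>` rectangle, #ff00ff→cut S706 F638: (48.59,232.44) → (104.80,232.44) → (104.80,192.51) → (48.59,192.51) → (48.59,232.44) (closed)

G21
G90
G00 X85.50 Y129.81
M3 S437
G01 X66.85 Y38.16 F2440
M5
G00 X67.21 Y210.46
M3 S250
G01 X156.01 Y32.62 F3689
M5
G00 X52.12 Y103.79
M3 S437
G01 X55.55 Y111.78 F2440
G01 X54.06 Y120.68
G01 X49.23 Y130.13
G01 X42.68 Y139.76
G01 X35.99 Y149.22
G01 X30.77 Y158.15
G01 X28.62 Y166.19
G01 X31.13 Y172.98
M5
G00 X48.59 Y232.44
M3 S706
G01 X104.80 Y232.44 F638
G01 X104.80 Y192.51
G01 X48.59 Y192.51
G01 X48.59 Y232.44
M5
G00 X0.00 Y0.00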